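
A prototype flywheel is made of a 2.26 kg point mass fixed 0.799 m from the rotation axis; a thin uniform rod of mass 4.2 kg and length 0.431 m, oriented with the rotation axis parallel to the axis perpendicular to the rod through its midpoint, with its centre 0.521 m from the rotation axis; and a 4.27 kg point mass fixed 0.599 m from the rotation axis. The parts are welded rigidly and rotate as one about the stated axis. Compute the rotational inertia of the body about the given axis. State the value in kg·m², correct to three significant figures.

Point mass: I_cm = 0; centre at d = 0.799 m, so I = I_cm + Md² gives I = 0 + (2.26)(0.799)² = 1.4428 kg·m².
Thin rod: I_cm = (1/12)ML² = (1/12)(4.2)(0.431)² = 0.065016 kg·m²; centre at d = 0.521 m, so I = I_cm + Md² gives I = 0.065016 + (4.2)(0.521)² = 1.2051 kg·m².
Point mass: I_cm = 0; centre at d = 0.599 m, so I = I_cm + Md² gives I = 0 + (4.27)(0.599)² = 1.5321 kg·m².
Total I = 1.4428 + 1.2051 + 1.5321 = 4.1799 kg·m².

4.18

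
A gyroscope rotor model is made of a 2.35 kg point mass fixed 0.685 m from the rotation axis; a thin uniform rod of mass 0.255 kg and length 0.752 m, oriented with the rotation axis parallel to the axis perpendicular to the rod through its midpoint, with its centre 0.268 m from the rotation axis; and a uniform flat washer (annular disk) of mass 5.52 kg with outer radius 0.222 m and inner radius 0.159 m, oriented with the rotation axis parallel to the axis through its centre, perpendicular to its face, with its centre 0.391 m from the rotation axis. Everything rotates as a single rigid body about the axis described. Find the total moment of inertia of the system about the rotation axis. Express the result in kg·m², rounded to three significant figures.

2.18

Point mass: I_cm = 0; centre at d = 0.685 m, so the parallel axis theorem gives I = 0 + (2.35)(0.685)² = 1.1027 kg·m².
Thin rod: I_cm = (1/12)ML² = (1/12)(0.255)(0.752)² = 0.012017 kg·m²; centre at d = 0.268 m, so the parallel axis theorem gives I = 0.012017 + (0.255)(0.268)² = 0.030332 kg·m².
Annular disk: I_cm = (1/2)M(R²+r²) = (1/2)(5.52)[(0.222)² + (0.159)²] = 0.2058 kg·m²; centre at d = 0.391 m, so the parallel axis theorem gives I = 0.2058 + (5.52)(0.391)² = 1.0497 kg·m².
Total I = 1.1027 + 0.030332 + 1.0497 = 2.1827 kg·m².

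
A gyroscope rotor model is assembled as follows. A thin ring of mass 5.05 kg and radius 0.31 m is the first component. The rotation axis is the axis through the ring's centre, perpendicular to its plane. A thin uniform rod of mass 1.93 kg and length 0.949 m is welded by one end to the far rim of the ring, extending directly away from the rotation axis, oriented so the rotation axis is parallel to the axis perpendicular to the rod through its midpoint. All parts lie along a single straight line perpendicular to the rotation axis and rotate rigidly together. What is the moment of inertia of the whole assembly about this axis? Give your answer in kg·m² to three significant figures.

1.82

Thin ring: I_cm = MR² = (5.05)(0.31)² = 0.4853 kg·m²; axis through the centre, so I = 0.4853 kg·m².
Thin rod: I_cm = (1/12)ML² = (1/12)(1.93)(0.949)² = 0.14485 kg·m²; centre at d = 0.31 + 0.4745 = 0.7845 m, so the parallel axis theorem gives I = 0.14485 + (1.93)(0.7845)² = 1.3326 kg·m².
Total I = 0.4853 + 1.3326 = 1.818 kg·m².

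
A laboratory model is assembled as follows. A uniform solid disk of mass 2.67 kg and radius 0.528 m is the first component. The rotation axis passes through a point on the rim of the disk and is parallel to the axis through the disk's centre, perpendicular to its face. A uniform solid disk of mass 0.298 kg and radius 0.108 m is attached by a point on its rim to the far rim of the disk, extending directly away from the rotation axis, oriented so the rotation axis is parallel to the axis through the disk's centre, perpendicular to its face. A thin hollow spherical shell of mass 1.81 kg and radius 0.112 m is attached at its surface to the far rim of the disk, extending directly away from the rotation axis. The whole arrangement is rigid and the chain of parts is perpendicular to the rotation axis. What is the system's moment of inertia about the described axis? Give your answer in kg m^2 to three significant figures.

Solid disk: I_cm = (1/2)MR² = (1/2)(2.67)(0.528)² = 0.37218 kg m^2; centre at d = 0.528 m, so the parallel axis theorem gives I = 0.37218 + (2.67)(0.528)² = 1.1165 kg m^2.
Solid disk: I_cm = (1/2)MR² = (1/2)(0.298)(0.108)² = 0.0017379 kg m^2; centre at d = 0.528 + 0.528 + 0.108 = 1.164 m, so the parallel axis theorem gives I = 0.0017379 + (0.298)(1.164)² = 0.4055 kg m^2.
Spherical shell: I_cm = (2/3)MR² = (2/3)(1.81)(0.112)² = 0.015136 kg m^2; centre at d = 0.528 + 0.528 + 0.108 + 0.108 + 0.112 = 1.384 m, so the parallel axis theorem gives I = 0.015136 + (1.81)(1.384)² = 3.4821 kg m^2.
Total I = 1.1165 + 0.4055 + 3.4821 = 5.0041 kg m^2.

5.00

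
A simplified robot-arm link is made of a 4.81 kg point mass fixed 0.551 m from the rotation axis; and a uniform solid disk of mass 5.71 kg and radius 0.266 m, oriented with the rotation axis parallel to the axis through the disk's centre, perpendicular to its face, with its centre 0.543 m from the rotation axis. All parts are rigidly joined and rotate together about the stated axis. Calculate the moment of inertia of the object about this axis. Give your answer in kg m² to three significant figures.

3.35

Point mass: I_cm = 0; centre at d = 0.551 m, so I = I_cm + Md² gives I = 0 + (4.81)(0.551)² = 1.4603 kg m².
Solid disk: I_cm = (1/2)MR² = (1/2)(5.71)(0.266)² = 0.20201 kg m²; centre at d = 0.543 m, so I = I_cm + Md² gives I = 0.20201 + (5.71)(0.543)² = 1.8856 kg m².
Total I = 1.4603 + 1.8856 = 3.3459 kg m².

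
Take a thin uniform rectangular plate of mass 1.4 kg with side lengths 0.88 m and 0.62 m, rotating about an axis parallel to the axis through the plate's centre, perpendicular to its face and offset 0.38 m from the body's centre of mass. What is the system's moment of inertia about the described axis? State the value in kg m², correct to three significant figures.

I_cm = (1/12)M(a²+b²) = (1/12)(1.4)[(0.88)² + (0.62)²] = 0.13519 kg m²; centre at d = 0.38 m, so the parallel axis theorem gives I = 0.13519 + (1.4)(0.38)² = 0.33735 kg m².

0.337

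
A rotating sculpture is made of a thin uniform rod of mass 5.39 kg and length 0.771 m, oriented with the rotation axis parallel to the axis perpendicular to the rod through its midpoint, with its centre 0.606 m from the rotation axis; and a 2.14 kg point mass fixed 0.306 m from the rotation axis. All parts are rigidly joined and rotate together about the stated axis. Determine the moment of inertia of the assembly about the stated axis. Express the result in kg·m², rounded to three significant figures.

2.45

Thin rod: I_cm = (1/12)ML² = (1/12)(5.39)(0.771)² = 0.267 kg·m²; centre at d = 0.606 m, so I = I_cm + Md² gives I = 0.267 + (5.39)(0.606)² = 2.2464 kg·m².
Point mass: I_cm = 0; centre at d = 0.306 m, so I = I_cm + Md² gives I = 0 + (2.14)(0.306)² = 0.20038 kg·m².
Total I = 2.2464 + 0.20038 = 2.4468 kg·m².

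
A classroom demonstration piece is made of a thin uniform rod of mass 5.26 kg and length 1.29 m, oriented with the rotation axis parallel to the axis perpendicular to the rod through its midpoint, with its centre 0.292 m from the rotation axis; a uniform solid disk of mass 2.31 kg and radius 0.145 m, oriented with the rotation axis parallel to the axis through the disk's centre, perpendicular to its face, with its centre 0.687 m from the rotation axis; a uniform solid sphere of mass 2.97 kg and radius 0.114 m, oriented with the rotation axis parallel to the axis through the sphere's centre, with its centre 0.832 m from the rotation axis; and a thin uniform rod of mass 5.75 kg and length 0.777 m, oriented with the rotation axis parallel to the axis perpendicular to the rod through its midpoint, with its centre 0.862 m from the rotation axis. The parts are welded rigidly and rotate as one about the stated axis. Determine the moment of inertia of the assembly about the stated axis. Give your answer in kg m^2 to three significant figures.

Thin rod: I_cm = (1/12)ML² = (1/12)(5.26)(1.29)² = 0.72943 kg m^2; centre at d = 0.292 m, so I = I_cm + Md² gives I = 0.72943 + (5.26)(0.292)² = 1.1779 kg m^2.
Solid disk: I_cm = (1/2)MR² = (1/2)(2.31)(0.145)² = 0.024284 kg m^2; centre at d = 0.687 m, so I = I_cm + Md² gives I = 0.024284 + (2.31)(0.687)² = 1.1145 kg m^2.
Solid sphere: I_cm = (2/5)MR² = (2/5)(2.97)(0.114)² = 0.015439 kg m^2; centre at d = 0.832 m, so I = I_cm + Md² gives I = 0.015439 + (2.97)(0.832)² = 2.0713 kg m^2.
Thin rod: I_cm = (1/12)ML² = (1/12)(5.75)(0.777)² = 0.28929 kg m^2; centre at d = 0.862 m, so I = I_cm + Md² gives I = 0.28929 + (5.75)(0.862)² = 4.5618 kg m^2.
Total I = 1.1779 + 1.1145 + 2.0713 + 4.5618 = 8.9256 kg m^2.

8.93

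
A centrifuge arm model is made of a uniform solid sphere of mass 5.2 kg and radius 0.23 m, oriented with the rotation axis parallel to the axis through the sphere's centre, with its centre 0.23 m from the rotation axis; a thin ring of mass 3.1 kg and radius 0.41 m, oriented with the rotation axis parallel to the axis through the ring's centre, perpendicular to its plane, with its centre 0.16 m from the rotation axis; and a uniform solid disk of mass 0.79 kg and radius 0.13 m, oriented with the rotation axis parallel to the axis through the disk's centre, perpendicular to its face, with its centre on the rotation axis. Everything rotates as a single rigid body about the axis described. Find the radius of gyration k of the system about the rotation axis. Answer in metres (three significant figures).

Solid sphere: I_cm = (2/5)MR² = (2/5)(5.2)(0.23)² = 0.11003 kg·m²; centre at d = 0.23 m, so the parallel axis theorem gives I = 0.11003 + (5.2)(0.23)² = 0.38511 kg·m².
Thin ring: I_cm = MR² = (3.1)(0.41)² = 0.52111 kg·m²; centre at d = 0.16 m, so the parallel axis theorem gives I = 0.52111 + (3.1)(0.16)² = 0.60047 kg·m².
Solid disk: I_cm = (1/2)MR² = (1/2)(0.79)(0.13)² = 0.0066755 kg·m²; axis through the centre, so I = 0.0066755 kg·m².
Total I = 0.99226 kg·m²; total mass M = 9.09 kg.
k = √(I/M) = √(0.99226/9.09) = 0.33039 m.

0.330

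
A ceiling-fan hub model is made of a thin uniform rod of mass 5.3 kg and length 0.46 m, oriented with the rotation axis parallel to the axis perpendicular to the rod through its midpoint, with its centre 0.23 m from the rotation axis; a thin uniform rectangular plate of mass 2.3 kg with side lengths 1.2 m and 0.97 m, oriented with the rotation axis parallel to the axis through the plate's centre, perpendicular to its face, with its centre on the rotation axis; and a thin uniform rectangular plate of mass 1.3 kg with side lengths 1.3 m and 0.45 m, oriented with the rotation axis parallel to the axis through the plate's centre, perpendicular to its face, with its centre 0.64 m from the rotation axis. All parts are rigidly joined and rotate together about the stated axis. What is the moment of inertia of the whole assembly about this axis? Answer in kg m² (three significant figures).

Thin rod: I_cm = (1/12)ML² = (1/12)(5.3)(0.46)² = 0.093457 kg m²; centre at d = 0.23 m, so I = I_cm + Md² gives I = 0.093457 + (5.3)(0.23)² = 0.37383 kg m².
Rectangular plate: I_cm = (1/12)M(a²+b²) = (1/12)(2.3)[(1.2)² + (0.97)²] = 0.45634 kg m²; axis through the centre, so I = 0.45634 kg m².
Rectangular plate: I_cm = (1/12)M(a²+b²) = (1/12)(1.3)[(1.3)² + (0.45)²] = 0.20502 kg m²; centre at d = 0.64 m, so I = I_cm + Md² gives I = 0.20502 + (1.3)(0.64)² = 0.7375 kg m².
Total I = 0.37383 + 0.45634 + 0.7375 = 1.5677 kg m².

1.57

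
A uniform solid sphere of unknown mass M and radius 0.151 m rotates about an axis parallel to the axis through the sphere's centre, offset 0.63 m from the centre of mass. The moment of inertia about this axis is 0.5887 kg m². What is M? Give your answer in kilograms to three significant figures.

1.45

I = I_cm + Md² = (2/5)MR² + Md² = M·[0.4·(0.151)² + (0.63)²] = M·0.40602.
So M = 0.5887 / 0.40602 = 1.4499 kg.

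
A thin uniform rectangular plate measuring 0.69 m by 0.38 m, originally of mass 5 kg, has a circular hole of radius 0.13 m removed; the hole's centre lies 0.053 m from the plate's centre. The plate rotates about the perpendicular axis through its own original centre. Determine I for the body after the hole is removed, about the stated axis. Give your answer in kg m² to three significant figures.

0.247

Unpierced body about its centre: I₀ = (1/12)M(a²+b²) = (1/12)(5)[(0.69)² + (0.38)²] = 0.25854 kg m².
The removed disk has mass m = M·πr²/(ab) = (5)·π(0.13)²/(0.69·0.38) = 1.0125 kg (same uniform areal density).
Its moment of inertia about the rotation axis (parallel-axis theorem): I_hole = (1/2)mr² + md² = (1/2)(1.0125)(0.13)² + (1.0125)(0.053)² = 0.011399 kg m².
Treating the hole as negative mass, I = I₀ − I_hole = 0.25854 − 0.011399 = 0.24714 kg m².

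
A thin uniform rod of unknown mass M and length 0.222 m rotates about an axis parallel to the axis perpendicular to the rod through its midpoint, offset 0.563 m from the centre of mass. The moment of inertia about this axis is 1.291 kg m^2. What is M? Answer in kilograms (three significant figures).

I = I_cm + Md² = (1/12)ML² + Md² = M·[0.0833333·(0.222)² + (0.563)²] = M·0.32108.
So M = 1.291 / 0.32108 = 4.0209 kg.

4.02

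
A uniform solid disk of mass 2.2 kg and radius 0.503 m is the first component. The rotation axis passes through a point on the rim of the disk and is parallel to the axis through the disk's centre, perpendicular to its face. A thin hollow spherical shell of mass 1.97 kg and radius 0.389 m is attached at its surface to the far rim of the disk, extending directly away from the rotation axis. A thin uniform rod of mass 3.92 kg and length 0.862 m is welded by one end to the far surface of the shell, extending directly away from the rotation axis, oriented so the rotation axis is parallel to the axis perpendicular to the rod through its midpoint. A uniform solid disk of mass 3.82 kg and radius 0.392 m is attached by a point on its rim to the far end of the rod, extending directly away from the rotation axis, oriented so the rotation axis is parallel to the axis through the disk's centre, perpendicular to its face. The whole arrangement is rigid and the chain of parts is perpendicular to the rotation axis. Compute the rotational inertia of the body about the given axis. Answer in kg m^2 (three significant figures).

Solid disk: I_cm = (1/2)MR² = (1/2)(2.2)(0.503)² = 0.27831 kg m^2; centre at d = 0.503 m, so the parallel axis theorem gives I = 0.27831 + (2.2)(0.503)² = 0.83493 kg m^2.
Spherical shell: I_cm = (2/3)MR² = (2/3)(1.97)(0.389)² = 0.19873 kg m^2; centre at d = 0.503 + 0.503 + 0.389 = 1.395 m, so the parallel axis theorem gives I = 0.19873 + (1.97)(1.395)² = 4.0324 kg m^2.
Thin rod: I_cm = (1/12)ML² = (1/12)(3.92)(0.862)² = 0.24273 kg m^2; centre at d = 0.503 + 0.503 + 0.389 + 0.389 + 0.431 = 2.215 m, so the parallel axis theorem gives I = 0.24273 + (3.92)(2.215)² = 19.475 kg m^2.
Solid disk: I_cm = (1/2)MR² = (1/2)(3.82)(0.392)² = 0.2935 kg m^2; centre at d = 0.503 + 0.503 + 0.389 + 0.389 + 0.431 + 0.431 + 0.392 = 3.038 m, so the parallel axis theorem gives I = 0.2935 + (3.82)(3.038)² = 35.55 kg m^2.
Total I = 0.83493 + 4.0324 + 19.475 + 35.55 = 59.892 kg m^2.

59.9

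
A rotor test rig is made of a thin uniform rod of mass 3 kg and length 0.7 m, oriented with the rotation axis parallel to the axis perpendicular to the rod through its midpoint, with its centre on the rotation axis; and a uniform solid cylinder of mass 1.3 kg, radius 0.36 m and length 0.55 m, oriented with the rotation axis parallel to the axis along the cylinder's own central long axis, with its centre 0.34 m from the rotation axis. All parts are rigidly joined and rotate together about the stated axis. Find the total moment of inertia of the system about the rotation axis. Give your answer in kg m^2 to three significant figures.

0.357

Thin rod: I_cm = (1/12)ML² = (1/12)(3)(0.7)² = 0.1225 kg m^2; axis through the centre, so I = 0.1225 kg m^2.
Solid cylinder: I_cm = (1/2)MR² = (1/2)(1.3)(0.36)² = 0.08424 kg m^2; centre at d = 0.34 m, so the parallel axis theorem gives I = 0.08424 + (1.3)(0.34)² = 0.23452 kg m^2.
Total I = 0.1225 + 0.23452 = 0.35702 kg m^2.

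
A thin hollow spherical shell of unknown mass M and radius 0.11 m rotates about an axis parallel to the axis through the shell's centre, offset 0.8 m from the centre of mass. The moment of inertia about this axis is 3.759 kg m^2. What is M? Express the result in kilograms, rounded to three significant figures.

5.80

I = I_cm + Md² = (2/3)MR² + Md² = M·[0.666667·(0.11)² + (0.8)²] = M·0.64807.
So M = 3.759 / 0.64807 = 5.8003 kg.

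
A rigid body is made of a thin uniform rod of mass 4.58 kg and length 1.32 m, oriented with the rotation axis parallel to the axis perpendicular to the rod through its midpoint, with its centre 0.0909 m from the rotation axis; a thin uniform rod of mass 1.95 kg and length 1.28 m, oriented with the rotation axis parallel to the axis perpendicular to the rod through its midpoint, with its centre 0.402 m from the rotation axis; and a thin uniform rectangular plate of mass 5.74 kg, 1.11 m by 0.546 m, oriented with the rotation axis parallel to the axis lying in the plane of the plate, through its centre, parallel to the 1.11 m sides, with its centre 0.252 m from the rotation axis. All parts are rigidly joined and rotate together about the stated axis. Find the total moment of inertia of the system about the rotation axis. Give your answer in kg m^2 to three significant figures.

Thin rod: I_cm = (1/12)ML² = (1/12)(4.58)(1.32)² = 0.66502 kg m^2; centre at d = 0.0909 m, so the parallel axis theorem gives I = 0.66502 + (4.58)(0.0909)² = 0.70286 kg m^2.
Thin rod: I_cm = (1/12)ML² = (1/12)(1.95)(1.28)² = 0.26624 kg m^2; centre at d = 0.402 m, so the parallel axis theorem gives I = 0.26624 + (1.95)(0.402)² = 0.58137 kg m^2.
Rectangular plate: I_cm = (1/12)Mb² = (1/12)(5.74)(0.546)² = 0.1426 kg m^2; centre at d = 0.252 m, so the parallel axis theorem gives I = 0.1426 + (5.74)(0.252)² = 0.50711 kg m^2.
Total I = 0.70286 + 0.58137 + 0.50711 = 1.7913 kg m^2.

1.79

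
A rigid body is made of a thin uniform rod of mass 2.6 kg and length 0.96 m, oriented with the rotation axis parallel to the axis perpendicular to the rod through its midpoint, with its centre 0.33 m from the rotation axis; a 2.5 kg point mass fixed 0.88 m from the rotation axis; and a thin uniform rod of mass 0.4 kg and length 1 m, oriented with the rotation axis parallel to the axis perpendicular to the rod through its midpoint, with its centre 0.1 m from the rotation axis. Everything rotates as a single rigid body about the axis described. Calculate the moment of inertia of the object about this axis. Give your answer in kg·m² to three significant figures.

2.46

Thin rod: I_cm = (1/12)ML² = (1/12)(2.6)(0.96)² = 0.19968 kg·m²; centre at d = 0.33 m, so the parallel axis theorem gives I = 0.19968 + (2.6)(0.33)² = 0.48282 kg·m².
Point mass: I_cm = 0; centre at d = 0.88 m, so the parallel axis theorem gives I = 0 + (2.5)(0.88)² = 1.936 kg·m².
Thin rod: I_cm = (1/12)ML² = (1/12)(0.4)(1)² = 0.033333 kg·m²; centre at d = 0.1 m, so the parallel axis theorem gives I = 0.033333 + (0.4)(0.1)² = 0.037333 kg·m².
Total I = 0.48282 + 1.936 + 0.037333 = 2.4562 kg·m².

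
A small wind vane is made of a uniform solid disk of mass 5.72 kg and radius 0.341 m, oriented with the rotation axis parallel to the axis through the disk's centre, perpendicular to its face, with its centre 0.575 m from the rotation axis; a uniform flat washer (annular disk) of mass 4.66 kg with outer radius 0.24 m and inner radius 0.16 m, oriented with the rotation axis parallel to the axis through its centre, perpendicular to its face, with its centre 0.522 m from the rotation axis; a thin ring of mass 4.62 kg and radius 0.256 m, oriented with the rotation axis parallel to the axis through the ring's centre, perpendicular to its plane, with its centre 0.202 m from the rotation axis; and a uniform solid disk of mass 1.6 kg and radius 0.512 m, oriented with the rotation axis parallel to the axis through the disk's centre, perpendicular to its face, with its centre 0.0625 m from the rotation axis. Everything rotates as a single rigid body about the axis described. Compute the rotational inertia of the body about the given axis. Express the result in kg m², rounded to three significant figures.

Solid disk: I_cm = (1/2)MR² = (1/2)(5.72)(0.341)² = 0.33256 kg m²; centre at d = 0.575 m, so the parallel axis theorem gives I = 0.33256 + (5.72)(0.575)² = 2.2237 kg m².
Annular disk: I_cm = (1/2)M(R²+r²) = (1/2)(4.66)[(0.24)² + (0.16)²] = 0.19386 kg m²; centre at d = 0.522 m, so the parallel axis theorem gives I = 0.19386 + (4.66)(0.522)² = 1.4636 kg m².
Thin ring: I_cm = MR² = (4.62)(0.256)² = 0.30278 kg m²; centre at d = 0.202 m, so the parallel axis theorem gives I = 0.30278 + (4.62)(0.202)² = 0.49129 kg m².
Solid disk: I_cm = (1/2)MR² = (1/2)(1.6)(0.512)² = 0.20972 kg m²; centre at d = 0.0625 m, so the parallel axis theorem gives I = 0.20972 + (1.6)(0.0625)² = 0.21597 kg m².
Total I = 2.2237 + 1.4636 + 0.49129 + 0.21597 = 4.3946 kg m².

4.39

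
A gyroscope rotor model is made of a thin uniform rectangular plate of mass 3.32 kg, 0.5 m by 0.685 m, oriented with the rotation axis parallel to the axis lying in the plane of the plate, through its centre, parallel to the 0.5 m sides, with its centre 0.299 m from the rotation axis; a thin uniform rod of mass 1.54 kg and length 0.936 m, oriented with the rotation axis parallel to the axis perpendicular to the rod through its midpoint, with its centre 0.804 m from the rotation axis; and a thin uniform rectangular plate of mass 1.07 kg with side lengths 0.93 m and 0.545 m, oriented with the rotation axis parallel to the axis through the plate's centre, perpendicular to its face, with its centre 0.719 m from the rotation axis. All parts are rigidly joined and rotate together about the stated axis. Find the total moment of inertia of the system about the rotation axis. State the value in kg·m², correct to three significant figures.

Rectangular plate: I_cm = (1/12)Mb² = (1/12)(3.32)(0.685)² = 0.12982 kg·m²; centre at d = 0.299 m, so I = I_cm + Md² gives I = 0.12982 + (3.32)(0.299)² = 0.42663 kg·m².
Thin rod: I_cm = (1/12)ML² = (1/12)(1.54)(0.936)² = 0.11243 kg·m²; centre at d = 0.804 m, so I = I_cm + Md² gives I = 0.11243 + (1.54)(0.804)² = 1.1079 kg·m².
Rectangular plate: I_cm = (1/12)M(a²+b²) = (1/12)(1.07)[(0.93)² + (0.545)²] = 0.1036 kg·m²; centre at d = 0.719 m, so I = I_cm + Md² gives I = 0.1036 + (1.07)(0.719)² = 0.65675 kg·m².
Total I = 0.42663 + 1.1079 + 0.65675 = 2.1913 kg·m².

2.19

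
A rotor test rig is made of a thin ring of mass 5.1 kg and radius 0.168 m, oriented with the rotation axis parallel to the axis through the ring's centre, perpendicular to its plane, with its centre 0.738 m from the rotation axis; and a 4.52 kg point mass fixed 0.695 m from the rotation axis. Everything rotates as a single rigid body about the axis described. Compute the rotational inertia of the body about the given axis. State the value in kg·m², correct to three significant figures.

Thin ring: I_cm = MR² = (5.1)(0.168)² = 0.14394 kg·m²; centre at d = 0.738 m, so I = I_cm + Md² gives I = 0.14394 + (5.1)(0.738)² = 2.9216 kg·m².
Point mass: I_cm = 0; centre at d = 0.695 m, so I = I_cm + Md² gives I = 0 + (4.52)(0.695)² = 2.1833 kg·m².
Total I = 2.9216 + 2.1833 = 5.1049 kg·m².

5.10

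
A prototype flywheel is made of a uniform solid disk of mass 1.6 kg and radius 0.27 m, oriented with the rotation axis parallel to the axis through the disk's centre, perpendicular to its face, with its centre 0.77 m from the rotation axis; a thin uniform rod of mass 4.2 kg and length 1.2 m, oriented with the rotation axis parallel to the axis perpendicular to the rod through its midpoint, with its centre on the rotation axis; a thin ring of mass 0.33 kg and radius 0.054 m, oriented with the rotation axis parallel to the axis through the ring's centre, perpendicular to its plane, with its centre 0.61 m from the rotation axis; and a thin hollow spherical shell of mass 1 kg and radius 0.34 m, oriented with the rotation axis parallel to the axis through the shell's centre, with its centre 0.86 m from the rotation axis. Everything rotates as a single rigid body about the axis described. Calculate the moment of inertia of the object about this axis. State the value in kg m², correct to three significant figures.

2.45

Solid disk: I_cm = (1/2)MR² = (1/2)(1.6)(0.27)² = 0.05832 kg m²; centre at d = 0.77 m, so I = I_cm + Md² gives I = 0.05832 + (1.6)(0.77)² = 1.007 kg m².
Thin rod: I_cm = (1/12)ML² = (1/12)(4.2)(1.2)² = 0.504 kg m²; axis through the centre, so I = 0.504 kg m².
Thin ring: I_cm = MR² = (0.33)(0.054)² = 0.00096228 kg m²; centre at d = 0.61 m, so I = I_cm + Md² gives I = 0.00096228 + (0.33)(0.61)² = 0.12376 kg m².
Spherical shell: I_cm = (2/3)MR² = (2/3)(1)(0.34)² = 0.077067 kg m²; centre at d = 0.86 m, so I = I_cm + Md² gives I = 0.077067 + (1)(0.86)² = 0.81667 kg m².
Total I = 1.007 + 0.504 + 0.12376 + 0.81667 = 2.4514 kg m².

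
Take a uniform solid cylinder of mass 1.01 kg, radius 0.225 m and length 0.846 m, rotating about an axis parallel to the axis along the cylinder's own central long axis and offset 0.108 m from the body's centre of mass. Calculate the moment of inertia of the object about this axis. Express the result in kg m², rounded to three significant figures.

0.0373

I_cm = (1/2)MR² = (1/2)(1.01)(0.225)² = 0.025566 kg m²; centre at d = 0.108 m, so the parallel axis theorem gives I = 0.025566 + (1.01)(0.108)² = 0.037346 kg m².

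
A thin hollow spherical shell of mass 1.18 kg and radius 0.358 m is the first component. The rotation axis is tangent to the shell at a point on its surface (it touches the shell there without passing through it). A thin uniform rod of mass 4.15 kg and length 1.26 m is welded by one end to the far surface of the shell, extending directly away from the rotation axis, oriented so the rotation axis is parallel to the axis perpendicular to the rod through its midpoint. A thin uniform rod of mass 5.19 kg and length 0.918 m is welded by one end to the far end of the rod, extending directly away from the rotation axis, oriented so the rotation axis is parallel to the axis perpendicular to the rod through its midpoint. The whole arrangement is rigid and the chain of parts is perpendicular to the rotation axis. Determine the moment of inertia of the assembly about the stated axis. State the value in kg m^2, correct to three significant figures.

39.5

Spherical shell: I_cm = (2/3)MR² = (2/3)(1.18)(0.358)² = 0.10082 kg m^2; centre at d = 0.358 m, so the parallel axis theorem gives I = 0.10082 + (1.18)(0.358)² = 0.25206 kg m^2.
Thin rod: I_cm = (1/12)ML² = (1/12)(4.15)(1.26)² = 0.54905 kg m^2; centre at d = 0.358 + 0.358 + 0.63 = 1.346 m, so the parallel axis theorem gives I = 0.54905 + (4.15)(1.346)² = 8.0677 kg m^2.
Thin rod: I_cm = (1/12)ML² = (1/12)(5.19)(0.918)² = 0.36448 kg m^2; centre at d = 0.358 + 0.358 + 0.63 + 0.63 + 0.459 = 2.435 m, so the parallel axis theorem gives I = 0.36448 + (5.19)(2.435)² = 31.137 kg m^2.
Total I = 0.25206 + 8.0677 + 31.137 = 39.457 kg m^2.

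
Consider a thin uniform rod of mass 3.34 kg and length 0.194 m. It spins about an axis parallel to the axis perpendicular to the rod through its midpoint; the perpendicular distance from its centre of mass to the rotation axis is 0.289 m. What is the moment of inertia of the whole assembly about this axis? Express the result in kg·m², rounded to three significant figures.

I_cm = (1/12)ML² = (1/12)(3.34)(0.194)² = 0.010475 kg·m²; centre at d = 0.289 m, so I = I_cm + Md² gives I = 0.010475 + (3.34)(0.289)² = 0.28944 kg·m².

0.289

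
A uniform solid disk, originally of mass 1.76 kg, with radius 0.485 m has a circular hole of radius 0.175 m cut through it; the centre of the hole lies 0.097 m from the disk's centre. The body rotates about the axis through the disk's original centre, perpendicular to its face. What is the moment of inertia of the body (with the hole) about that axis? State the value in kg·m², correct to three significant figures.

0.201

Unpierced body about its centre: I₀ = (1/2)MR² = (1/2)(1.76)(0.485)² = 0.207 kg·m².
The removed disk has mass m = M·(r/R)² = (1.76)(0.175/0.485)² = 0.22914 kg (same uniform areal density).
Its moment of inertia about the rotation axis (parallel-axis theorem): I_hole = (1/2)mr² + md² = (1/2)(0.22914)(0.175)² + (0.22914)(0.097)² = 0.0056647 kg·m².
Treating the hole as negative mass, I = I₀ − I_hole = 0.207 − 0.0056647 = 0.20133 kg·m².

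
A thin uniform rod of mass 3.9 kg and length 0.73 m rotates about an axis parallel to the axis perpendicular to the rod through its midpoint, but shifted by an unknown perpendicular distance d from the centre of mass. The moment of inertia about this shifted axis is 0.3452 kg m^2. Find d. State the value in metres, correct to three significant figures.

About the centre-of-mass axis, I_cm = (1/12)ML² = (1/12)(3.9)(0.73)² = 0.17319 kg m^2.
Parallel axis theorem: I = I_cm + Md², so Md² = 0.3452 − 0.17319 = 0.17201 kg m^2.
d = √(0.17201 / 3.9) = 0.21001 m.

0.210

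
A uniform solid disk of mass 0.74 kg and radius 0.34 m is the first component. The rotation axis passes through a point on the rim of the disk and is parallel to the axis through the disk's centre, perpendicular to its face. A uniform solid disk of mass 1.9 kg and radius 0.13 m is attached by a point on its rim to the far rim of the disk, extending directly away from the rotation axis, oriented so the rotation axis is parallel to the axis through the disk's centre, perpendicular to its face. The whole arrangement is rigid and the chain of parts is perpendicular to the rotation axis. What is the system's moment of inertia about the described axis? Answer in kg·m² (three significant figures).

Solid disk: I_cm = (1/2)MR² = (1/2)(0.74)(0.34)² = 0.042772 kg·m²; centre at d = 0.34 m, so the parallel axis theorem gives I = 0.042772 + (0.74)(0.34)² = 0.12832 kg·m².
Solid disk: I_cm = (1/2)MR² = (1/2)(1.9)(0.13)² = 0.016055 kg·m²; centre at d = 0.34 + 0.34 + 0.13 = 0.81 m, so the parallel axis theorem gives I = 0.016055 + (1.9)(0.81)² = 1.2626 kg·m².
Total I = 0.12832 + 1.2626 = 1.391 kg·m².

1.39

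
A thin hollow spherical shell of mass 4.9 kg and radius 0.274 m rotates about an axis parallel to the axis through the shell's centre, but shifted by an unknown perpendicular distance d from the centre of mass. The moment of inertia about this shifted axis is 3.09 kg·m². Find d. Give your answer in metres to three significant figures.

About the centre-of-mass axis, I_cm = (2/3)MR² = (2/3)(4.9)(0.274)² = 0.24525 kg·m².
Parallel axis theorem: I = I_cm + Md², so Md² = 3.09 − 0.24525 = 2.8448 kg·m².
d = √(2.8448 / 4.9) = 0.76195 m.

0.762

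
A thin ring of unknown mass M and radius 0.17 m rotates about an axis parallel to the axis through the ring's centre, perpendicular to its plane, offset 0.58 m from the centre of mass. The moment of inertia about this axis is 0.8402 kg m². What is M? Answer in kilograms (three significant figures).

I = I_cm + Md² = MR² + Md² = M·[1·(0.17)² + (0.58)²] = M·0.3653.
So M = 0.8402 / 0.3653 = 2.3 kg.

2.30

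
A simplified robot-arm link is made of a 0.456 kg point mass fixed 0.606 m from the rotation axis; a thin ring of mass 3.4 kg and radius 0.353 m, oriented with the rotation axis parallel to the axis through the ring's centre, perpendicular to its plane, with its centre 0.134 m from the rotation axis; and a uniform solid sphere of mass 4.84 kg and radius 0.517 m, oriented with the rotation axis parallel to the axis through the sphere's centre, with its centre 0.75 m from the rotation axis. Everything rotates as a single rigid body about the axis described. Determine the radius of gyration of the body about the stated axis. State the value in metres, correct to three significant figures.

Point mass: I_cm = 0; centre at d = 0.606 m, so the parallel axis theorem gives I = 0 + (0.456)(0.606)² = 0.16746 kg m².
Thin ring: I_cm = MR² = (3.4)(0.353)² = 0.42367 kg m²; centre at d = 0.134 m, so the parallel axis theorem gives I = 0.42367 + (3.4)(0.134)² = 0.48472 kg m².
Solid sphere: I_cm = (2/5)MR² = (2/5)(4.84)(0.517)² = 0.51747 kg m²; centre at d = 0.75 m, so the parallel axis theorem gives I = 0.51747 + (4.84)(0.75)² = 3.24 kg m².
Total I = 3.8922 kg m²; total mass M = 8.696 kg.
k = √(I/M) = √(3.8922/8.696) = 0.66901 m.

0.669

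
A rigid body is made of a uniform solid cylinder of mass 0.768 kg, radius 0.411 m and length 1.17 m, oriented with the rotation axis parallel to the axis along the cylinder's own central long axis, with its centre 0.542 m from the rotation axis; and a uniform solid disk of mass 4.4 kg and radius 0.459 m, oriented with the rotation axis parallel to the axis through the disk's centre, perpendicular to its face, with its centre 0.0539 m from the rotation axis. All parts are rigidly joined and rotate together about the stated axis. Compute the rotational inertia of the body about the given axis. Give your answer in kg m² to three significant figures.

Solid cylinder: I_cm = (1/2)MR² = (1/2)(0.768)(0.411)² = 0.064866 kg m²; centre at d = 0.542 m, so the parallel axis theorem gives I = 0.064866 + (0.768)(0.542)² = 0.29048 kg m².
Solid disk: I_cm = (1/2)MR² = (1/2)(4.4)(0.459)² = 0.4635 kg m²; centre at d = 0.0539 m, so the parallel axis theorem gives I = 0.4635 + (4.4)(0.0539)² = 0.47628 kg m².
Total I = 0.29048 + 0.47628 = 0.76676 kg m².

0.767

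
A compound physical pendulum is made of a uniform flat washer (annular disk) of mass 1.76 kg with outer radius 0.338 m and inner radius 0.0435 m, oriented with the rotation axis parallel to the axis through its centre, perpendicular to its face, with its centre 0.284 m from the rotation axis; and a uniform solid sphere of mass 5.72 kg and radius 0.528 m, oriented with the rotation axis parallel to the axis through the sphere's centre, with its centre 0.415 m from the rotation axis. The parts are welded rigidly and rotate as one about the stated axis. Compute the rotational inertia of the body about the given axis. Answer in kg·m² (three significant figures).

Annular disk: I_cm = (1/2)M(R²+r²) = (1/2)(1.76)[(0.338)² + (0.0435)²] = 0.1022 kg·m²; centre at d = 0.284 m, so I = I_cm + Md² gives I = 0.1022 + (1.76)(0.284)² = 0.24415 kg·m².
Solid sphere: I_cm = (2/5)MR² = (2/5)(5.72)(0.528)² = 0.63786 kg·m²; centre at d = 0.415 m, so I = I_cm + Md² gives I = 0.63786 + (5.72)(0.415)² = 1.623 kg·m².
Total I = 0.24415 + 1.623 = 1.8671 kg·m².

1.87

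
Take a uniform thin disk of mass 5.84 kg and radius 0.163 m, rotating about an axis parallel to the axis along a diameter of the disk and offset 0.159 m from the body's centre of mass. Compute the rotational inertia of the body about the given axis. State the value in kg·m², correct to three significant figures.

I_cm = (1/4)MR² = (1/4)(5.84)(0.163)² = 0.038791 kg·m²; centre at d = 0.159 m, so the parallel axis theorem gives I = 0.038791 + (5.84)(0.159)² = 0.18643 kg·m².

0.186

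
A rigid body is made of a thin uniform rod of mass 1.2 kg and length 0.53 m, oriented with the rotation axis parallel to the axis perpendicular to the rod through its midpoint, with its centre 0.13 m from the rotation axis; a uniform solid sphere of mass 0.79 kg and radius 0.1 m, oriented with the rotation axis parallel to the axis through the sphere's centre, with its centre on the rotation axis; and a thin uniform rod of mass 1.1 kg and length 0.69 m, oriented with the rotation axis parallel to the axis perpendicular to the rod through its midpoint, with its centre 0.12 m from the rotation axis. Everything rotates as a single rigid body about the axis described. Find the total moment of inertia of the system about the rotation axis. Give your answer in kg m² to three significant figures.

0.111

Thin rod: I_cm = (1/12)ML² = (1/12)(1.2)(0.53)² = 0.02809 kg m²; centre at d = 0.13 m, so the parallel axis theorem gives I = 0.02809 + (1.2)(0.13)² = 0.04837 kg m².
Solid sphere: I_cm = (2/5)MR² = (2/5)(0.79)(0.1)² = 0.00316 kg m²; axis through the centre, so I = 0.00316 kg m².
Thin rod: I_cm = (1/12)ML² = (1/12)(1.1)(0.69)² = 0.043642 kg m²; centre at d = 0.12 m, so the parallel axis theorem gives I = 0.043642 + (1.1)(0.12)² = 0.059482 kg m².
Total I = 0.04837 + 0.00316 + 0.059482 = 0.11101 kg m².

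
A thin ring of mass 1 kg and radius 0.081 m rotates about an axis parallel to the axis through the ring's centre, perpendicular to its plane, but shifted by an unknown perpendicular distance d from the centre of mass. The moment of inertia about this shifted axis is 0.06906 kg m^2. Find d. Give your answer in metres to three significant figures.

About the centre-of-mass axis, I_cm = MR² = (1)(0.081)² = 0.006561 kg m^2.
Parallel axis theorem: I = I_cm + Md², so Md² = 0.06906 − 0.006561 = 0.062499 kg m^2.
d = √(0.062499 / 1) = 0.25 m.

0.250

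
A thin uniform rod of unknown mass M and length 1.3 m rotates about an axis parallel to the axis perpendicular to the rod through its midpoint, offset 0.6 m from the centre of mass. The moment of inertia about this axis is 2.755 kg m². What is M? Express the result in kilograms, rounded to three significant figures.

5.50

I = I_cm + Md² = (1/12)ML² + Md² = M·[0.0833333·(1.3)² + (0.6)²] = M·0.50083.
So M = 2.755 / 0.50083 = 5.5008 kg.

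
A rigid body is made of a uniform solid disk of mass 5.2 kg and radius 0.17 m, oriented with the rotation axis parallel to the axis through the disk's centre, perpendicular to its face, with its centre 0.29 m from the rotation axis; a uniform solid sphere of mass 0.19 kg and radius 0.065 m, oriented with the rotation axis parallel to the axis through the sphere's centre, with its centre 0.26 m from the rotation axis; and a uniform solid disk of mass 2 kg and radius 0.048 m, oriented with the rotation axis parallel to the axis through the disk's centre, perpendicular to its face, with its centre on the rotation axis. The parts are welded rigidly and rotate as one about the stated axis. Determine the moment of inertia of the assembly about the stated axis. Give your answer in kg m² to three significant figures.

Solid disk: I_cm = (1/2)MR² = (1/2)(5.2)(0.17)² = 0.07514 kg m²; centre at d = 0.29 m, so the parallel axis theorem gives I = 0.07514 + (5.2)(0.29)² = 0.51246 kg m².
Solid sphere: I_cm = (2/5)MR² = (2/5)(0.19)(0.065)² = 0.0003211 kg m²; centre at d = 0.26 m, so the parallel axis theorem gives I = 0.0003211 + (0.19)(0.26)² = 0.013165 kg m².
Solid disk: I_cm = (1/2)MR² = (1/2)(2)(0.048)² = 0.002304 kg m²; axis through the centre, so I = 0.002304 kg m².
Total I = 0.51246 + 0.013165 + 0.002304 = 0.52793 kg m².

0.528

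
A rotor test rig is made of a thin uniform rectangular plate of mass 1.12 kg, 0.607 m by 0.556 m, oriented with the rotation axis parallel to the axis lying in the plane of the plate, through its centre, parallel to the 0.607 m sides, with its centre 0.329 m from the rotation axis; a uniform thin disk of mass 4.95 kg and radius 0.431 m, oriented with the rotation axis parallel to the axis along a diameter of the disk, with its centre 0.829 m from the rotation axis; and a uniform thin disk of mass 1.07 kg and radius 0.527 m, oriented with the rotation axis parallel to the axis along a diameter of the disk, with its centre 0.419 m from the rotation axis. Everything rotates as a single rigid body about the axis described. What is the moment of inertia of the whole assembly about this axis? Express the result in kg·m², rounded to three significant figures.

Rectangular plate: I_cm = (1/12)Mb² = (1/12)(1.12)(0.556)² = 0.028853 kg·m²; centre at d = 0.329 m, so the parallel axis theorem gives I = 0.028853 + (1.12)(0.329)² = 0.15008 kg·m².
Thin disk: I_cm = (1/4)MR² = (1/4)(4.95)(0.431)² = 0.22988 kg·m²; centre at d = 0.829 m, so the parallel axis theorem gives I = 0.22988 + (4.95)(0.829)² = 3.6317 kg·m².
Thin disk: I_cm = (1/4)MR² = (1/4)(1.07)(0.527)² = 0.074293 kg·m²; centre at d = 0.419 m, so the parallel axis theorem gives I = 0.074293 + (1.07)(0.419)² = 0.26214 kg·m².
Total I = 0.15008 + 3.6317 + 0.26214 = 4.0439 kg·m².

4.04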